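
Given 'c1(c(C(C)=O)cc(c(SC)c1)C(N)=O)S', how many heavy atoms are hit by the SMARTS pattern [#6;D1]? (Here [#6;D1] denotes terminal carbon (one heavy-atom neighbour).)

2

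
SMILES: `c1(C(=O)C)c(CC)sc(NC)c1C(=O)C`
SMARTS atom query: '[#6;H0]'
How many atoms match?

6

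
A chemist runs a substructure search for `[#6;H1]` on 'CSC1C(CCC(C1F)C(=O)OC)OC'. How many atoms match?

4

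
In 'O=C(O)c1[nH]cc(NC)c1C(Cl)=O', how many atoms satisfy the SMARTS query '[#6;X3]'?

Check the 13 heavy atoms by environment: 1× n (aromatic, X3) → no; 4× c (aromatic, X3) → match; 2× C (X3) → match; 2× O (X1) → no; 1× O (X2) → no; 1× Cl (X1) → no; 1× N (X3) → no; 1× C (X4) → no.
Summing the matching environments: 4 + 2 = 6 matching atoms.

6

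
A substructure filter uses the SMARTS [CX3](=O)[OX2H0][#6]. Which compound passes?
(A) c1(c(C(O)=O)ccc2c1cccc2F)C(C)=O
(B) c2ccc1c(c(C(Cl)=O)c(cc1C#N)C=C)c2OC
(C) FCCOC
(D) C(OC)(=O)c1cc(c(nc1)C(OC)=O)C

D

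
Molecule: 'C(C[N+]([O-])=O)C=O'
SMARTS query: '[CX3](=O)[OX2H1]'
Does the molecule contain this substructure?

No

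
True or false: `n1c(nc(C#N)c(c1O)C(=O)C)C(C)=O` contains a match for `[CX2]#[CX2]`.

The pattern [CX2]#[CX2] describes a carbon-carbon triple bond — an alkyne.
The closest candidate here is a nitrile (-C#N), but the triple bond is C#N, not C#C. No other fragment satisfies the full query, so there is no match.

False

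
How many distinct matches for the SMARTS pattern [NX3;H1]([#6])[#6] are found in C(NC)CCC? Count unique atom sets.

1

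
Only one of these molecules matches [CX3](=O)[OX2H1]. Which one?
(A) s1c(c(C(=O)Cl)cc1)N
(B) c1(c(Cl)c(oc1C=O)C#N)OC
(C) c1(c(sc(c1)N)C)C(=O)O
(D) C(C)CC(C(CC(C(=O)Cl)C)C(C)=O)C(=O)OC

C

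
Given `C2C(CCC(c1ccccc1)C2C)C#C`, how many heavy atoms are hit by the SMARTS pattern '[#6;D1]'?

2

The query [#6;D1] means: carbon bonded to exactly one heavy atom.
Check the 15 heavy atoms by environment: 3× C (D3) → no; 4× C (D2) → no; 1× c (aromatic, D3) → no; 5× c (aromatic, D2) → no; 2× C (D1) → match.
That gives 2 matching atoms.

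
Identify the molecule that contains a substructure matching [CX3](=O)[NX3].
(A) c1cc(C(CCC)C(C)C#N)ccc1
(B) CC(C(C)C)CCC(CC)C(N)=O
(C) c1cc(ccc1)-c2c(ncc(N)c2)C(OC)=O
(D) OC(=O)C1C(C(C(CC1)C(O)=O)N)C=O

B

[CX3](=O)[NX3] describes a carbonyl carbon bonded to a trivalent nitrogen (an amide).
(A) has a nitrile (-C#N) but the nitrile N is NX1 (triple-bonded), not NX3.
(B) contains a primary amide (-C(=O)NH2), which satisfies every atom and bond constraint.
(C) has a methyl-ester group (-C(=O)OCH3) but the carbonyl is bonded to O, not to an NX3 nitrogen.
(D) has a carboxylic acid group (-C(=O)OH) but the carbonyl is bonded to O, not to an NX3 nitrogen.
So the answer is (B).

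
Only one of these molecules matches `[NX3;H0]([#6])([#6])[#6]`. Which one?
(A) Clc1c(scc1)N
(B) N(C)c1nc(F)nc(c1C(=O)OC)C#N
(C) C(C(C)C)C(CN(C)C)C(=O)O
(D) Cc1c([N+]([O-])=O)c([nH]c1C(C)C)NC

C

[NX3;H0]([#6])([#6])[#6] describes a trivalent nitrogen with no H, bonded to three carbons (a tertiary amine).
(A) has a primary amino group (-NH2) but the nitrogen has H2, not H0 with three carbons.
(B) has an N-methylamino group (-NHCH3) but the nitrogen still has one H (H1), not H0.
(C) contains a dimethylamino group (-N(CH3)2), which satisfies every atom and bond constraint.
(D) has an N-methylamino group (-NHCH3) but the nitrogen still has one H (H1), not H0.
So the answer is (C).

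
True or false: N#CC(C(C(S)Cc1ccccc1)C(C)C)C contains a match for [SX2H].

The pattern [SX2H] describes an aliphatic sulfur with two connections, one being H — a thiol.
The molecule carries a thiol (-SH), whose atoms satisfy every constraint of the query, so the pattern matches.

True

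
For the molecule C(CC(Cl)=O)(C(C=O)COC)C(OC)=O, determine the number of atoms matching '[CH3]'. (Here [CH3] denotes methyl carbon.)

2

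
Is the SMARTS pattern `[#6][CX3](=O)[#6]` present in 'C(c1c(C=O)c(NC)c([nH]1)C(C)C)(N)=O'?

The pattern [#6][CX3](=O)[#6] describes a carbonyl carbon (no H) flanked by two carbons — a ketone.
The closest candidate here is an aldehyde (-CHO), but the carbonyl carbon has H1, so it is not flanked by two carbons. No other fragment satisfies the full query, so there is no match.

No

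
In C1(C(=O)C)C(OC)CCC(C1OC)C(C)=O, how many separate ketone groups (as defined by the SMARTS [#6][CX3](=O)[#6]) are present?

2

[#6][CX3](=O)[#6] is the SMARTS for a ketone: a carbonyl carbon (no H) flanked by two carbons.
The molecule carries 2 separate instances of an acetyl/ketone group (-C(=O)CH3) meeting every constraint; each maps to a distinct set of atoms, giving 2 matches.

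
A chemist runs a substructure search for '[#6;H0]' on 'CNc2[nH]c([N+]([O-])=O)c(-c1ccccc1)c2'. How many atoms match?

Check the 16 heavy atoms by environment: 1× n (aromatic, H1) → no; 4× c (aromatic, H0) → match; 6× c (aromatic, H1) → no; 1× N (H1) → no; 1× C (H3) → no; 1× N (charge +1, H0) → no; 1× O (charge -1, H0) → no; 1× O (H0) → no.
That gives 4 matching atoms.

4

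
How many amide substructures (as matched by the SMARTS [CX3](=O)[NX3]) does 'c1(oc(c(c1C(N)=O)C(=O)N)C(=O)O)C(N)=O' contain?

3

[CX3](=O)[NX3] is the SMARTS for an amide: a carbonyl carbon bonded to a trivalent nitrogen.
The molecule carries 3 separate instances of a primary amide (-C(=O)NH2) meeting every constraint; each maps to a distinct set of atoms, giving 3 matches.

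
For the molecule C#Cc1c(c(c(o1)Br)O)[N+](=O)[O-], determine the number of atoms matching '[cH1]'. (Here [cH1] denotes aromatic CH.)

0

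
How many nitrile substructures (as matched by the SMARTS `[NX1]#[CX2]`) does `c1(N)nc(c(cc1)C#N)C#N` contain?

[NX1]#[CX2] is the SMARTS for a nitrile: a nitrogen triple-bonded to a two-connected carbon.
The molecule carries 2 separate instances of a nitrile (-C#N) meeting every constraint; each maps to a distinct set of atoms, giving 2 matches.

2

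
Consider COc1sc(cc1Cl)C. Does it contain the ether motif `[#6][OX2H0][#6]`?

Yes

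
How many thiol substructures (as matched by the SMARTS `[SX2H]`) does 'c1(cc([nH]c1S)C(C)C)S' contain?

[SX2H] is the SMARTS for a thiol: an aliphatic sulfur with two connections, one being H.
The molecule carries 2 separate instances of a thiol (-SH) meeting every constraint; each maps to a distinct set of atoms, giving 2 matches.

2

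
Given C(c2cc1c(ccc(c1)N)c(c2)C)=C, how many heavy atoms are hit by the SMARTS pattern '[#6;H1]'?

The query [#6;H1] means: any carbon bearing exactly one hydrogen.
Check the 14 heavy atoms by environment: 5× c (aromatic, H0) → no; 5× c (aromatic, H1) → match; 1× C (H3) → no; 1× C (H1) → match; 1× C (H2) → no; 1× N (H2) → no.
Summing the matching environments: 5 + 1 = 6 matching atoms.

6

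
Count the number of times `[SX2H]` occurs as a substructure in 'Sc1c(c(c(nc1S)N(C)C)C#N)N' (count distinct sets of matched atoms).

2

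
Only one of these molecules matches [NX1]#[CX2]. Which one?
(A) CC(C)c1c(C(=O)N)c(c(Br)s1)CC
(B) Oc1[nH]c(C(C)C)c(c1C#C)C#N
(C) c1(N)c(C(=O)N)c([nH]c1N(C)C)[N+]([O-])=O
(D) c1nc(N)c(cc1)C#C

[NX1]#[CX2] describes a nitrogen triple-bonded to a two-connected carbon (a nitrile).
(A) has a primary amide (-C(=O)NH2) but the nitrogen is NX3, not NX1.
(B) contains a nitrile (-C#N), which satisfies every atom and bond constraint.
(C) has a primary amide (-C(=O)NH2) but the nitrogen is NX3, not NX1.
(D) has a primary amino group (-NH2) but the nitrogen is NX3 (three connections), not NX1 triple-bonded.
So the answer is (B).

B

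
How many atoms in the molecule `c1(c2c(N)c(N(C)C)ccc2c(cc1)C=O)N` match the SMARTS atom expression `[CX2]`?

0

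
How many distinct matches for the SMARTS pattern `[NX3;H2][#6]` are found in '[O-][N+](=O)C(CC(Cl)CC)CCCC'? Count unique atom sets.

[NX3;H2][#6] is the SMARTS for a primary amine: a trivalent nitrogen with two H attached to carbon.
The molecule has a nitro group (-[N+](=O)[O-]), but the nitrogen is [N+] with no H, not NX3H2; nothing else fits, so there are 0 matches.

0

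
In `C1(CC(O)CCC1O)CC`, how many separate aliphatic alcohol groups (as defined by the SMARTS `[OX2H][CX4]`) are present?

2

[OX2H][CX4] is the SMARTS for an aliphatic alcohol: a hydroxyl oxygen bound to an sp3 (X4) carbon.
The molecule carries 2 separate instances of a hydroxyl group (-OH) meeting every constraint; each maps to a distinct set of atoms, giving 2 matches.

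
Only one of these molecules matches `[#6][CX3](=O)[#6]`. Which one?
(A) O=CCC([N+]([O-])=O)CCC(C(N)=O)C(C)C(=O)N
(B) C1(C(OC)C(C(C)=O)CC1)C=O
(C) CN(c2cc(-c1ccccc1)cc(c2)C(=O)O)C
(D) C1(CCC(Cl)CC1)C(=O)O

[#6][CX3](=O)[#6] describes a carbonyl carbon (no H) flanked by two carbons (a ketone).
(A) has a primary amide (-C(=O)NH2) but one neighbour of the carbonyl carbon is N, not C.
(B) contains an acetyl/ketone group (-C(=O)CH3), which satisfies every atom and bond constraint.
(C) has a carboxylic acid group (-C(=O)OH) but one neighbour of the carbonyl carbon is O, not C.
(D) has a carboxylic acid group (-C(=O)OH) but one neighbour of the carbonyl carbon is O, not C.
So the answer is (B).

B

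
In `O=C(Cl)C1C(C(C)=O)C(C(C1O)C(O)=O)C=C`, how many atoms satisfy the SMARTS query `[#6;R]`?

5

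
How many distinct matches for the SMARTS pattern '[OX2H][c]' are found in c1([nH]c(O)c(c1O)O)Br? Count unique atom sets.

3

[OX2H][c] is the SMARTS for a phenol: a hydroxyl oxygen attached to an aromatic carbon.
The molecule carries 3 separate instances of a hydroxyl group (-OH) meeting every constraint; each maps to a distinct set of atoms, giving 3 matches.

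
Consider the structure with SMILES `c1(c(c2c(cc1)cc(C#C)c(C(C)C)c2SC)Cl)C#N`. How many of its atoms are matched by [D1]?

6

Check the 20 heavy atoms by environment: 7× c (aromatic, D3) → no; 3× c (aromatic, D2) → no; 1× S (D2) → no; 4× C (D1) → match; 2× C (D2) → no; 1× N (D1) → match; 1× C (D3) → no; 1× Cl (D1) → match.
Summing the matching environments: 4 + 1 + 1 = 6 matching atoms.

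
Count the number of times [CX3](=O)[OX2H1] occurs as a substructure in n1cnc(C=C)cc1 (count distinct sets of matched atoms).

[CX3](=O)[OX2H1] is the SMARTS for a carboxylic acid: an sp2 carbon double-bonded to O and single-bonded to an -OH oxygen.
No fragment in the molecule satisfies every constraint, giving 0 matches.

0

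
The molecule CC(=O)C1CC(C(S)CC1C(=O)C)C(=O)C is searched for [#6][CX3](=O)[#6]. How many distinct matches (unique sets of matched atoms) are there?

3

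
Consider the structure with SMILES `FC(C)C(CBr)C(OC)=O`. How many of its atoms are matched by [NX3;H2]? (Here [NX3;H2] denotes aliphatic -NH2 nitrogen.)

0

The query [NX3;H2] means: aliphatic N with 3 total connections, two of them H — an -NH2 nitrogen (amine or amide).
Check the 10 heavy atoms by environment: 1× C (H2, X4) → no; 2× C (H1, X4) → no; 2× C (H3, X4) → no; 1× C (H0, X3) → no; 1× O (H0, X1) → no; 1× O (H0, X2) → no; 1× Br (H0, X1) → no; 1× F (H0, X1) → no.
No environment satisfies the query, so 0 matching atoms.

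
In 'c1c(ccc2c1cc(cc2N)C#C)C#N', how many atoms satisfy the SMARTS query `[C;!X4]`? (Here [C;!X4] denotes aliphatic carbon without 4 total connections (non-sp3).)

3

The query [C;!X4] means: aliphatic carbon that does not have four total connections.
Check the 15 heavy atoms by environment: 10× c (aromatic, X3) → no; 1× N (X3) → no; 3× C (X2) → match; 1× N (X1) → no.
That gives 3 matching atoms.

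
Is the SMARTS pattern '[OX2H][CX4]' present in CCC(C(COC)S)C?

The pattern [OX2H][CX4] describes a hydroxyl oxygen bound to an sp3 (X4) carbon — an aliphatic alcohol.
The closest candidate here is a methoxy ether (-OCH3), but the oxygen has H0 (ether), not H1. No other fragment satisfies the full query, so there is no match.

No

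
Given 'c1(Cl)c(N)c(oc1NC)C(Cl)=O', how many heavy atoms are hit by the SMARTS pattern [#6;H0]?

The query [#6;H0] means: any carbon with no attached hydrogen.
Check the 12 heavy atoms by environment: 1× o (aromatic, H0) → no; 4× c (aromatic, H0) → match; 1× N (H2) → no; 1× C (H0) → match; 1× O (H0) → no; 2× Cl (H0) → no; 1× N (H1) → no; 1× C (H3) → no.
Summing the matching environments: 4 + 1 = 5 matching atoms.

5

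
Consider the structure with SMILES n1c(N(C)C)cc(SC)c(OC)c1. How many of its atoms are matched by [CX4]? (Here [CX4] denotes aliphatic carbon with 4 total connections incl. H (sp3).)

The query [CX4] means: C with X4: aliphatic carbon with exactly 4 total connections (bonds + H).
Check the 13 heavy atoms by environment: 1× n (aromatic, X2) → no; 5× c (aromatic, X3) → no; 1× O (X2) → no; 4× C (X4) → match; 1× S (X2) → no; 1× N (X3) → no.
That gives 4 matching atoms.

4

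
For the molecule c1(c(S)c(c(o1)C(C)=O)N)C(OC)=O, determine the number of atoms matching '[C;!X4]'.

2

Check the 14 heavy atoms by environment: 1× o (aromatic, X2) → no; 4× c (aromatic, X3) → no; 1× S (X2) → no; 2× C (X3) → match; 2× O (X1) → no; 2× C (X4) → no; 1× O (X2) → no; 1× N (X3) → no.
That gives 2 matching atoms.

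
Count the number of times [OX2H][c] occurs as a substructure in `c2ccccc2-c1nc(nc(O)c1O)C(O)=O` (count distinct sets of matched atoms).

2

[OX2H][c] is the SMARTS for a phenol: a hydroxyl oxygen attached to an aromatic carbon.
The molecule carries 2 separate instances of a hydroxyl group (-OH) meeting every constraint; each maps to a distinct set of atoms, giving 2 matches.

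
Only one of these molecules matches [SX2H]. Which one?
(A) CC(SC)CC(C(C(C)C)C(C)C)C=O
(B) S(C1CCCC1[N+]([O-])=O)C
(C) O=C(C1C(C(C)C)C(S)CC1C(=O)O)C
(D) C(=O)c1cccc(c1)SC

[SX2H] describes an aliphatic sulfur with two connections, one being H (a thiol).
(A) has a methylthio ether (-SCH3) but the sulfur has H0 (bonded to two carbons), not H1.
(B) has a methylthio ether (-SCH3) but the sulfur has H0 (bonded to two carbons), not H1.
(C) contains a thiol (-SH), which satisfies every atom and bond constraint.
(D) has a methylthio ether (-SCH3) but the sulfur has H0 (bonded to two carbons), not H1.
So the answer is (C).

C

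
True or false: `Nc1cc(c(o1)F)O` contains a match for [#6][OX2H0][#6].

False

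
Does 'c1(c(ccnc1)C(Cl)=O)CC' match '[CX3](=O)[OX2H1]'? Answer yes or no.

No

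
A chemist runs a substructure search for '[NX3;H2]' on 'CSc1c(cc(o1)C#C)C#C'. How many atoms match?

The query [NX3;H2] means: aliphatic N with 3 total connections, two of them H — an -NH2 nitrogen (amine or amide).
Check the 11 heavy atoms by environment: 1× o (aromatic, H0, X2) → no; 3× c (aromatic, H0, X3) → no; 1× c (aromatic, H1, X3) → no; 2× C (H0, X2) → no; 2× C (H1, X2) → no; 1× S (H0, X2) → no; 1× C (H3, X4) → no.
No environment satisfies the query, so 0 matching atoms.

0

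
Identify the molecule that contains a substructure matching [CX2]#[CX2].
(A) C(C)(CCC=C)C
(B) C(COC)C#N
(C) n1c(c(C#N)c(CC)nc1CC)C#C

[CX2]#[CX2] describes a carbon-carbon triple bond (an alkyne).
(A) has a vinyl group (-CH=CH2) but the C=C is a double bond; both carbons are CX3, not CX2.
(B) has a nitrile (-C#N) but the triple bond is C#N, not C#C.
(C) contains an ethynyl group (-C#CH), which satisfies every atom and bond constraint.
So the answer is (C).

C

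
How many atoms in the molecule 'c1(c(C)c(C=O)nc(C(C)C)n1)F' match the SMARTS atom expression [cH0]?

4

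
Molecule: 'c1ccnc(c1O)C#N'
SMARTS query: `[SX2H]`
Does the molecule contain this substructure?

The pattern [SX2H] describes an aliphatic sulfur with two connections, one being H — a thiol.
The closest candidate here is a hydroxyl group (-OH), but it is an -OH, not an -SH. No other fragment satisfies the full query, so there is no match.

No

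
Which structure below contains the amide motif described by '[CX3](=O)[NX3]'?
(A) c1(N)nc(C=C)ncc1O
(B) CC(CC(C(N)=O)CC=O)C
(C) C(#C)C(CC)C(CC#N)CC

[CX3](=O)[NX3] describes a carbonyl carbon bonded to a trivalent nitrogen (an amide).
(A) has a primary amino group (-NH2) but the -NH2 is not attached to a carbonyl carbon.
(B) contains a primary amide (-C(=O)NH2), which satisfies every atom and bond constraint.
(C) has a nitrile (-C#N) but the nitrile N is NX1 (triple-bonded), not NX3.
So the answer is (B).

B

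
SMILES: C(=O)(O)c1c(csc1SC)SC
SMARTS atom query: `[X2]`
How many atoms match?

Check the 12 heavy atoms by environment: 1× s (aromatic, X2) → match; 4× c (aromatic, X3) → no; 2× S (X2) → match; 2× C (X4) → no; 1× C (X3) → no; 1× O (X1) → no; 1× O (X2) → match.
Summing the matching environments: 1 + 2 + 1 = 4 matching atoms.

4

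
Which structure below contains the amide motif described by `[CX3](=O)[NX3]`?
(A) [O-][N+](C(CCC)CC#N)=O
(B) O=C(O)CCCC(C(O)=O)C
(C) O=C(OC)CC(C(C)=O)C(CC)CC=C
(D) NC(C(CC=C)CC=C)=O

D

[CX3](=O)[NX3] describes a carbonyl carbon bonded to a trivalent nitrogen (an amide).
(A) has a nitrile (-C#N) but the nitrile N is NX1 (triple-bonded), not NX3.
(B) has a carboxylic acid group (-C(=O)OH) but the carbonyl is bonded to O, not to an NX3 nitrogen.
(C) has a methyl-ester group (-C(=O)OCH3) but the carbonyl is bonded to O, not to an NX3 nitrogen.
(D) contains a primary amide (-C(=O)NH2), which satisfies every atom and bond constraint.
So the answer is (D).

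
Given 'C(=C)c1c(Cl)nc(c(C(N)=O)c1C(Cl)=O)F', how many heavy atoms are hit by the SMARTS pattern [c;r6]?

5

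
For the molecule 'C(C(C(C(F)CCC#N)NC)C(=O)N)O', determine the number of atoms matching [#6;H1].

3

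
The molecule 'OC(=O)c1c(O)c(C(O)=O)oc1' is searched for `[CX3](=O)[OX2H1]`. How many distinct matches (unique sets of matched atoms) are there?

[CX3](=O)[OX2H1] is the SMARTS for a carboxylic acid: an sp2 carbon double-bonded to O and single-bonded to an -OH oxygen.
The molecule carries 2 separate instances of a carboxylic acid group (-C(=O)OH) meeting every constraint; each maps to a distinct set of atoms, giving 2 matches.

2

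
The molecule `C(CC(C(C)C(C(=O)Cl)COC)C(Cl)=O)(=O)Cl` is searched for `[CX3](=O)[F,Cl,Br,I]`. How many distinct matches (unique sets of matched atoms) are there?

3

[CX3](=O)[F,Cl,Br,I] is the SMARTS for an acyl halide: a carbonyl carbon bonded to a halogen.
The molecule carries 3 separate instances of an acyl chloride (-C(=O)Cl) meeting every constraint; each maps to a distinct set of atoms, giving 3 matches.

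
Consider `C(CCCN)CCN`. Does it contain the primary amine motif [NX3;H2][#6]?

The pattern [NX3;H2][#6] describes a trivalent nitrogen with two H attached to carbon — a primary amine.
The molecule carries a primary amino group (-NH2), whose atoms satisfy every constraint of the query, so the pattern matches.

Yes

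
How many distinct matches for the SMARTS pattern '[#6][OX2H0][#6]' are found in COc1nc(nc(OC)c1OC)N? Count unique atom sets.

3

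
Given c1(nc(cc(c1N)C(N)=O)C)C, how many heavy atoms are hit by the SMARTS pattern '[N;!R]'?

2

The query [N;!R] means: aliphatic nitrogen not in a ring.
Check the 12 heavy atoms by environment: 1× n (aromatic, in 6-ring) → no; 5× c (aromatic, in 6-ring) → no; 2× N (acyclic) → match; 3× C (acyclic) → no; 1× O (acyclic) → no.
That gives 2 matching atoms.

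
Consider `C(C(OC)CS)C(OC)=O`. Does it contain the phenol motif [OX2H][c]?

No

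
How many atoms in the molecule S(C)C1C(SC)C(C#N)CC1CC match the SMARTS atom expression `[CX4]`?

Check the 13 heavy atoms by environment: 9× C (X4) → match; 2× S (X2) → no; 1× C (X2) → no; 1× N (X1) → no.
That gives 9 matching atoms.

9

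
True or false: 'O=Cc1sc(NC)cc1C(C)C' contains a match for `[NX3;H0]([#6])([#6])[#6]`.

False

The pattern [NX3;H0]([#6])([#6])[#6] describes a trivalent nitrogen with no H, bonded to three carbons — a tertiary amine.
The closest candidate here is an N-methylamino group (-NHCH3), but the nitrogen still has one H (H1), not H0. No other fragment satisfies the full query, so there is no match.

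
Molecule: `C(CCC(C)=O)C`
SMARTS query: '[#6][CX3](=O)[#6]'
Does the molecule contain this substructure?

The pattern [#6][CX3](=O)[#6] describes a carbonyl carbon (no H) flanked by two carbons — a ketone.
The molecule carries an acetyl/ketone group (-C(=O)CH3), whose atoms satisfy every constraint of the query, so the pattern matches.

Yes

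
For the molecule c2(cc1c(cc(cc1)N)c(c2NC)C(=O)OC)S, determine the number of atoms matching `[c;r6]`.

10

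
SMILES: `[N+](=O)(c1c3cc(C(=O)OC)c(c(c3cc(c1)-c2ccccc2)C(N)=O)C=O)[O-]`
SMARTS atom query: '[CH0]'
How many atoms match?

2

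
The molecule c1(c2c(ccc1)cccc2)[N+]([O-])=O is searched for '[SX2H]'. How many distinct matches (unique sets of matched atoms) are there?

[SX2H] is the SMARTS for a thiol: an aliphatic sulfur with two connections, one being H.
No fragment in the molecule satisfies every constraint, giving 0 matches.

0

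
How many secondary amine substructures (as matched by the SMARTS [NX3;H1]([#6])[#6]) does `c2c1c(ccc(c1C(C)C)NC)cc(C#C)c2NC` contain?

[NX3;H1]([#6])[#6] is the SMARTS for a secondary amine: a trivalent nitrogen with one H, bonded to two carbons.
The molecule carries 2 separate instances of an N-methylamino group (-NHCH3) meeting every constraint; each maps to a distinct set of atoms, giving 2 matches.

2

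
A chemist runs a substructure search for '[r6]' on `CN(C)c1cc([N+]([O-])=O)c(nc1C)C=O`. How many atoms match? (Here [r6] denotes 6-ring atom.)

The query [r6] means: r6 matches atoms in a six-membered ring.
Check the 15 heavy atoms by environment: 1× n (aromatic, in 6-ring) → match; 5× c (aromatic, in 6-ring) → match; 1× N (acyclic) → no; 4× C (acyclic) → no; 1× N (charge +1, acyclic) → no; 1× O (charge -1, acyclic) → no; 2× O (acyclic) → no.
Summing the matching environments: 1 + 5 = 6 matching atoms.

6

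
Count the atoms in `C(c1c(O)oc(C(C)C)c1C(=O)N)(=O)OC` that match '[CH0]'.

2

The query [CH0] means: aliphatic carbon with no attached hydrogen.
Check the 16 heavy atoms by environment: 1× o (aromatic, H0) → no; 4× c (aromatic, H0) → no; 1× O (H1) → no; 2× C (H0) → match; 3× O (H0) → no; 1× N (H2) → no; 3× C (H3) → no; 1× C (H1) → no.
That gives 2 matching atoms.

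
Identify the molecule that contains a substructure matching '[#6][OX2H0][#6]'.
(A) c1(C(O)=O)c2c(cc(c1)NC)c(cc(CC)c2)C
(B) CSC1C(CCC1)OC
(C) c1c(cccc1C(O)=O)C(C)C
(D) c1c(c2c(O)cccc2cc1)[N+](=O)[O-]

B

[#6][OX2H0][#6] describes an aliphatic oxygen bridging two carbons with no H on the oxygen (an ether).
(A) has a carboxylic acid group (-C(=O)OH) but the -OH oxygen has H1; the =O is OX1, not OX2.
(B) contains a methoxy ether (-OCH3), which satisfies every atom and bond constraint.
(C) has a carboxylic acid group (-C(=O)OH) but the -OH oxygen has H1; the =O is OX1, not OX2.
(D) has a hydroxyl group (-OH) but the oxygen has H1, not H0 bridging two carbons.
So the answer is (B).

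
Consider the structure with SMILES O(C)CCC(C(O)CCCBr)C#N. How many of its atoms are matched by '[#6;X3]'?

Check the 13 heavy atoms by environment: 8× C (X4) → no; 2× O (X2) → no; 1× C (X2) → no; 1× N (X1) → no; 1× Br (X1) → no.
No environment satisfies the query, so 0 matching atoms.

0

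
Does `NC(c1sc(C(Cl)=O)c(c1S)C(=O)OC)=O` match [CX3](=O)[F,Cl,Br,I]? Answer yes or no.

Yes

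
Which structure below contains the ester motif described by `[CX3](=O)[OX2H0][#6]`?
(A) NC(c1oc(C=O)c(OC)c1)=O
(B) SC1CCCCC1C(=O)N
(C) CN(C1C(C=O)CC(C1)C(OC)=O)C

C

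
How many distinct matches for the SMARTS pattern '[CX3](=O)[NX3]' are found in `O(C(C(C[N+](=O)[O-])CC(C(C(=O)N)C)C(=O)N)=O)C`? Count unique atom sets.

2

[CX3](=O)[NX3] is the SMARTS for an amide: a carbonyl carbon bonded to a trivalent nitrogen.
The molecule carries 2 separate instances of a primary amide (-C(=O)NH2) meeting every constraint; each maps to a distinct set of atoms, giving 2 matches.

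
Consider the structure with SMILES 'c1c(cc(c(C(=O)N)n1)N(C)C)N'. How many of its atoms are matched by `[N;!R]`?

Check the 13 heavy atoms by environment: 1× n (aromatic, in 6-ring) → no; 5× c (aromatic, in 6-ring) → no; 3× N (acyclic) → match; 3× C (acyclic) → no; 1× O (acyclic) → no.
That gives 3 matching atoms.

3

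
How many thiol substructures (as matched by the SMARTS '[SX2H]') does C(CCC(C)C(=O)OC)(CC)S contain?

1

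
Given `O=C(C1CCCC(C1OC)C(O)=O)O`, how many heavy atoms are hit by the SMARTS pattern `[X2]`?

3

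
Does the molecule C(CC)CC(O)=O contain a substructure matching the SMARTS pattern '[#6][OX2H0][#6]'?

No

The pattern [#6][OX2H0][#6] describes an aliphatic oxygen bridging two carbons with no H on the oxygen — an ether.
The closest candidate here is a carboxylic acid group (-C(=O)OH), but the -OH oxygen has H1; the =O is OX1, not OX2. No other fragment satisfies the full query, so there is no match.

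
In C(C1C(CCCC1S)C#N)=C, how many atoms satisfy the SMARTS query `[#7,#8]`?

1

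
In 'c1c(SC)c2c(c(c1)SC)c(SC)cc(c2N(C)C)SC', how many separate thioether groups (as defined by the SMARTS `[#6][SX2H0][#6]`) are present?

4

[#6][SX2H0][#6] is the SMARTS for a thioether: an aliphatic sulfur bridging two carbons with no H on the sulfur.
The molecule carries 4 separate instances of a methylthio ether (-SCH3) meeting every constraint; each maps to a distinct set of atoms, giving 4 matches.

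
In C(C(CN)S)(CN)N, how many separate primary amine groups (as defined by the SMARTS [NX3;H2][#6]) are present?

[NX3;H2][#6] is the SMARTS for a primary amine: a trivalent nitrogen with two H attached to carbon.
The molecule carries 3 separate instances of a primary amino group (-NH2) meeting every constraint; each maps to a distinct set of atoms, giving 3 matches.

3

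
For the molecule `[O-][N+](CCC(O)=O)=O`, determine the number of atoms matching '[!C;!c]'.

The query [!C;!c] means: neither aliphatic nor aromatic carbon — same as [!#6].
Check the 8 heavy atoms by environment: 3× C → no; 3× O → match; 1× N (charge +1) → match; 1× O (charge -1) → match.
Summing the matching environments: 3 + 1 + 1 = 5 matching atoms.

5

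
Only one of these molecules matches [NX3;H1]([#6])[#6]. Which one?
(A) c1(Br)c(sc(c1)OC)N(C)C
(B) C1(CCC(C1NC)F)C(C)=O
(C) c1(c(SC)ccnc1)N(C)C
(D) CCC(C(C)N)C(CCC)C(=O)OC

B

[NX3;H1]([#6])[#6] describes a trivalent nitrogen with one H, bonded to two carbons (a secondary amine).
(A) has a dimethylamino group (-N(CH3)2) but the nitrogen has H0, not H1.
(B) contains an N-methylamino group (-NHCH3), which satisfies every atom and bond constraint.
(C) has a dimethylamino group (-N(CH3)2) but the nitrogen has H0, not H1.
(D) has a primary amino group (-NH2) but the nitrogen has H2 and only one carbon neighbour.
So the answer is (B).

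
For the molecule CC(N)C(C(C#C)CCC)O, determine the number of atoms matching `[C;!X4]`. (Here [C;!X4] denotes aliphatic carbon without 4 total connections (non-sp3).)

2

The query [C;!X4] means: aliphatic carbon that does not have four total connections.
Check the 11 heavy atoms by environment: 7× C (X4) → no; 1× O (X2) → no; 1× N (X3) → no; 2× C (X2) → match.
That gives 2 matching atoms.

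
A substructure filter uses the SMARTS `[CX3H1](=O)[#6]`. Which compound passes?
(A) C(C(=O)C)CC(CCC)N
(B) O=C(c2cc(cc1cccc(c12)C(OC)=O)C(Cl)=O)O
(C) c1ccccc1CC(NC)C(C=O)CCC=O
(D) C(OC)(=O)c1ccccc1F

C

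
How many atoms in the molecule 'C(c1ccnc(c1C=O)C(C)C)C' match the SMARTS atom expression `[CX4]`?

5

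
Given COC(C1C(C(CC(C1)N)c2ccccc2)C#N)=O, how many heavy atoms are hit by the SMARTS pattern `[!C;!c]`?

4

The query [!C;!c] means: neither aliphatic nor aromatic carbon — same as [!#6].
Check the 19 heavy atoms by environment: 9× C → no; 6× c (aromatic) → no; 2× N → match; 2× O → match.
Summing the matching environments: 2 + 2 = 4 matching atoms.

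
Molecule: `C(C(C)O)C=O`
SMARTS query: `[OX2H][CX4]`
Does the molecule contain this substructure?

The pattern [OX2H][CX4] describes a hydroxyl oxygen bound to an sp3 (X4) carbon — an aliphatic alcohol.
The molecule carries a hydroxyl group (-OH), whose atoms satisfy every constraint of the query, so the pattern matches.

Yes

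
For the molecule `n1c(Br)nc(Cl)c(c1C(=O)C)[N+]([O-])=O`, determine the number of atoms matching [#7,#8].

Check the 14 heavy atoms by environment: 2× n (aromatic) → match; 4× c (aromatic) → no; 2× C → no; 2× O → match; 1× Cl → no; 1× Br → no; 1× N (charge +1) → match; 1× O (charge -1) → match.
Summing the matching environments: 2 + 2 + 1 + 1 = 6 matching atoms.

6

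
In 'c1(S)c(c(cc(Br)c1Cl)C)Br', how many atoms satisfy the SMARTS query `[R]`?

The query [R] means: R matches any atom that is part of a ring.
Check the 11 heavy atoms by environment: 6× c (aromatic, in 6-ring) → match; 1× C (acyclic) → no; 1× S (acyclic) → no; 2× Br (acyclic) → no; 1× Cl (acyclic) → no.
That gives 6 matching atoms.

6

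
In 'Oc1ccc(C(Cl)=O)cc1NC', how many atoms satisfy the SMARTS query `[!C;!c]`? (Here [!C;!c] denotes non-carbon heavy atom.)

4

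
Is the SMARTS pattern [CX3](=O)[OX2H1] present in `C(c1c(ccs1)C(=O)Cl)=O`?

The pattern [CX3](=O)[OX2H1] describes an sp2 carbon double-bonded to O and single-bonded to an -OH oxygen — a carboxylic acid.
The closest candidate here is an acyl chloride (-C(=O)Cl), but the carbonyl is bonded to Cl, not to an -OH oxygen. No other fragment satisfies the full query, so there is no match.

No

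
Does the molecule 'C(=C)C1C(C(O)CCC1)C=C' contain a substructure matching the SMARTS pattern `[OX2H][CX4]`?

Yes

The pattern [OX2H][CX4] describes a hydroxyl oxygen bound to an sp3 (X4) carbon — an aliphatic alcohol.
The molecule carries a hydroxyl group (-OH), whose atoms satisfy every constraint of the query, so the pattern matches.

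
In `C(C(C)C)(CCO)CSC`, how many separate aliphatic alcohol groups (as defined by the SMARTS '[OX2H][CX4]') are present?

[OX2H][CX4] is the SMARTS for an aliphatic alcohol: a hydroxyl oxygen bound to an sp3 (X4) carbon.
Exactly one fragment in the molecule meets all constraints, giving 1 match.

1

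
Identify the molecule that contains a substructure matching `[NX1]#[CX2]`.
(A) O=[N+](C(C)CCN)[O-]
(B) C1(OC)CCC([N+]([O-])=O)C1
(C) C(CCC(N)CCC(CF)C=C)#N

C

[NX1]#[CX2] describes a nitrogen triple-bonded to a two-connected carbon (a nitrile).
(A) has a nitro group (-[N+](=O)[O-]) but there is no C#N triple bond.
(B) has a nitro group (-[N+](=O)[O-]) but there is no C#N triple bond.
(C) contains a nitrile (-C#N), which satisfies every atom and bond constraint.
So the answer is (C).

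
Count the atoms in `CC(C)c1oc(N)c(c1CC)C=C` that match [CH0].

The query [CH0] means: aliphatic carbon with no attached hydrogen.
Check the 13 heavy atoms by environment: 1× o (aromatic, H0) → no; 4× c (aromatic, H0) → no; 2× C (H1) → no; 2× C (H2) → no; 3× C (H3) → no; 1× N (H2) → no.
No environment satisfies the query, so 0 matching atoms.

0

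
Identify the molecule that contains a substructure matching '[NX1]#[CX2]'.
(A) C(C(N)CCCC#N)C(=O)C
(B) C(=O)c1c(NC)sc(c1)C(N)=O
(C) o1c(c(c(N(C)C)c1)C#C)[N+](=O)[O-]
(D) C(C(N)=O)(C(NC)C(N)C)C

A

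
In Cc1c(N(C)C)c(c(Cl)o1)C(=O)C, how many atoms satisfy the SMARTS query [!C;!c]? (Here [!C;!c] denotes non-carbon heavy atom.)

Check the 13 heavy atoms by environment: 1× o (aromatic) → match; 4× c (aromatic) → no; 1× N → match; 5× C → no; 1× O → match; 1× Cl → match.
Summing the matching environments: 1 + 1 + 1 + 1 = 4 matching atoms.

4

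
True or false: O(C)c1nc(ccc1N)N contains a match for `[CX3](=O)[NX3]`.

False

The pattern [CX3](=O)[NX3] describes a carbonyl carbon bonded to a trivalent nitrogen — an amide.
The closest candidate here is a primary amino group (-NH2), but the -NH2 is not attached to a carbonyl carbon. No other fragment satisfies the full query, so there is no match.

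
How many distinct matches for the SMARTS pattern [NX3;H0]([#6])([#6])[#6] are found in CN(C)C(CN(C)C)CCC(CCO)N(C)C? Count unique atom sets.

3

[NX3;H0]([#6])([#6])[#6] is the SMARTS for a tertiary amine: a trivalent nitrogen with no H, bonded to three carbons.
The molecule carries 3 separate instances of a dimethylamino group (-N(CH3)2) meeting every constraint; each maps to a distinct set of atoms, giving 3 matches.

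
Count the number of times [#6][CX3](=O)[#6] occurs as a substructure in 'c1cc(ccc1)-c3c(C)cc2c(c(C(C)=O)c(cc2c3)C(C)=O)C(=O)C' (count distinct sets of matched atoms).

[#6][CX3](=O)[#6] is the SMARTS for a ketone: a carbonyl carbon (no H) flanked by two carbons.
The molecule carries 3 separate instances of an acetyl/ketone group (-C(=O)CH3) meeting every constraint; each maps to a distinct set of atoms, giving 3 matches.

3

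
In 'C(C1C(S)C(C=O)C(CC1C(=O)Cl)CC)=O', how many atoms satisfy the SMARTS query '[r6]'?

6

The query [r6] means: r6 matches atoms in a six-membered ring.
Check the 16 heavy atoms by environment: 6× C (in 6-ring) → match; 5× C (acyclic) → no; 3× O (acyclic) → no; 1× S (acyclic) → no; 1× Cl (acyclic) → no.
That gives 6 matching atoms.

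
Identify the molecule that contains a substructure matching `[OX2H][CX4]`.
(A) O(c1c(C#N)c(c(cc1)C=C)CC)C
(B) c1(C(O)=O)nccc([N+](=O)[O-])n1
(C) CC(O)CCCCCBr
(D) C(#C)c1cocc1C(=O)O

C

[OX2H][CX4] describes a hydroxyl oxygen bound to an sp3 (X4) carbon (an aliphatic alcohol).
(A) has a methoxy ether (-OCH3) but the oxygen has H0 (ether), not H1.
(B) has a carboxylic acid group (-C(=O)OH) but the -OH is on a CX3 carbonyl carbon, not a CX4 carbon.
(C) contains a hydroxyl group (-OH), which satisfies every atom and bond constraint.
(D) has a carboxylic acid group (-C(=O)OH) but the -OH is on a CX3 carbonyl carbon, not a CX4 carbon.
So the answer is (C).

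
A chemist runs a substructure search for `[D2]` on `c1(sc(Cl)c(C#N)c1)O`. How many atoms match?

3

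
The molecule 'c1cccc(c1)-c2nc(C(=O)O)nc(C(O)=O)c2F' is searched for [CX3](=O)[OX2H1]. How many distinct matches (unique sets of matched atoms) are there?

2

[CX3](=O)[OX2H1] is the SMARTS for a carboxylic acid: an sp2 carbon double-bonded to O and single-bonded to an -OH oxygen.
The molecule carries 2 separate instances of a carboxylic acid group (-C(=O)OH) meeting every constraint; each maps to a distinct set of atoms, giving 2 matches.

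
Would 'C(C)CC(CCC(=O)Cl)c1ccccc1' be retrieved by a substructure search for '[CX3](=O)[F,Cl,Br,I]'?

Yes

The pattern [CX3](=O)[F,Cl,Br,I] describes a carbonyl carbon bonded to a halogen — an acyl halide.
The molecule carries an acyl chloride (-C(=O)Cl), whose atoms satisfy every constraint of the query, so the pattern matches.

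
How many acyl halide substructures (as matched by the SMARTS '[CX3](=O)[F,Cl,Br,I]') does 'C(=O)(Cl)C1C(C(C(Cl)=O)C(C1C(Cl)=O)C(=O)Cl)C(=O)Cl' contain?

[CX3](=O)[F,Cl,Br,I] is the SMARTS for an acyl halide: a carbonyl carbon bonded to a halogen.
The molecule carries 5 separate instances of an acyl chloride (-C(=O)Cl) meeting every constraint; each maps to a distinct set of atoms, giving 5 matches.

5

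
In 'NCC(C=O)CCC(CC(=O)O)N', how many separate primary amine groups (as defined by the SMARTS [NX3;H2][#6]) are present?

[NX3;H2][#6] is the SMARTS for a primary amine: a trivalent nitrogen with two H attached to carbon.
The molecule carries 2 separate instances of a primary amino group (-NH2) meeting every constraint; each maps to a distinct set of atoms, giving 2 matches.

2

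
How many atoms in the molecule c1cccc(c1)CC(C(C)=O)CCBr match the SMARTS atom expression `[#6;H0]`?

2

Check the 14 heavy atoms by environment: 3× C (H2) → no; 1× C (H1) → no; 1× Br (H0) → no; 1× C (H0) → match; 1× O (H0) → no; 1× C (H3) → no; 1× c (aromatic, H0) → match; 5× c (aromatic, H1) → no.
Summing the matching environments: 1 + 1 = 2 matching atoms.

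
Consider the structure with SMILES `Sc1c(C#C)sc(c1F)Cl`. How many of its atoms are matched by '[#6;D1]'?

The query [#6;D1] means: carbon bonded to exactly one heavy atom.
Check the 10 heavy atoms by environment: 1× s (aromatic, D2) → no; 4× c (aromatic, D3) → no; 1× F (D1) → no; 1× C (D2) → no; 1× C (D1) → match; 1× Cl (D1) → no; 1× S (D1) → no.
That gives 1 matching atom.

1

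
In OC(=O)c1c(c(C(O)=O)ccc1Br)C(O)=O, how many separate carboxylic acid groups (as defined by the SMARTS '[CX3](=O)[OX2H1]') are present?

3

[CX3](=O)[OX2H1] is the SMARTS for a carboxylic acid: an sp2 carbon double-bonded to O and single-bonded to an -OH oxygen.
The molecule carries 3 separate instances of a carboxylic acid group (-C(=O)OH) meeting every constraint; each maps to a distinct set of atoms, giving 3 matches.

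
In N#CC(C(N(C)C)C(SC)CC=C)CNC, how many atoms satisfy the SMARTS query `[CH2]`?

3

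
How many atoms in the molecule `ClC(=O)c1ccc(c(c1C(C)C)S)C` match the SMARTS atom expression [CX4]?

The query [CX4] means: C with X4: aliphatic carbon with exactly 4 total connections (bonds + H).
Check the 14 heavy atoms by environment: 6× c (aromatic, X3) → no; 1× S (X2) → no; 1× C (X3) → no; 1× O (X1) → no; 1× Cl (X1) → no; 4× C (X4) → match.
That gives 4 matching atoms.

4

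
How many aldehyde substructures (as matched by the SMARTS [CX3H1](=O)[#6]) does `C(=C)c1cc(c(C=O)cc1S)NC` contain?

1

[CX3H1](=O)[#6] is the SMARTS for an aldehyde: an sp2 carbon with one H, double-bonded to O and single-bonded to carbon.
Exactly one fragment in the molecule meets all constraints, giving 1 match.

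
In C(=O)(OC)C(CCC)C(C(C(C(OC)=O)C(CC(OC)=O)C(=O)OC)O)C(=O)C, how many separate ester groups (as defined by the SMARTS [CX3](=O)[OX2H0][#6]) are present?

4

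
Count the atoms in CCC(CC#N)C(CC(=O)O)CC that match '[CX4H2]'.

4

The query [CX4H2] means: sp3 carbon (X4) with exactly two hydrogens.
Check the 13 heavy atoms by environment: 4× C (H2, X4) → match; 2× C (H1, X4) → no; 2× C (H3, X4) → no; 1× C (H0, X3) → no; 1× O (H0, X1) → no; 1× O (H1, X2) → no; 1× C (H0, X2) → no; 1× N (H0, X1) → no.
That gives 4 matching atoms.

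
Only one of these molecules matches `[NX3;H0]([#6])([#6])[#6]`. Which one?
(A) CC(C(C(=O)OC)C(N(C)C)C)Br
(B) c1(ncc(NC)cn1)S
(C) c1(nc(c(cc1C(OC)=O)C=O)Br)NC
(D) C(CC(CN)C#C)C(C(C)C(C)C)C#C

[NX3;H0]([#6])([#6])[#6] describes a trivalent nitrogen with no H, bonded to three carbons (a tertiary amine).
(A) contains a dimethylamino group (-N(CH3)2), which satisfies every atom and bond constraint.
(B) has an N-methylamino group (-NHCH3) but the nitrogen still has one H (H1), not H0.
(C) has an N-methylamino group (-NHCH3) but the nitrogen still has one H (H1), not H0.
(D) has a primary amino group (-NH2) but the nitrogen has H2, not H0 with three carbons.
So the answer is (A).

A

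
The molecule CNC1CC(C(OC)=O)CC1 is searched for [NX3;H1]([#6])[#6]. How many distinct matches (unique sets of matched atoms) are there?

1

[NX3;H1]([#6])[#6] is the SMARTS for a secondary amine: a trivalent nitrogen with one H, bonded to two carbons.
Exactly one fragment in the molecule meets all constraints, giving 1 match.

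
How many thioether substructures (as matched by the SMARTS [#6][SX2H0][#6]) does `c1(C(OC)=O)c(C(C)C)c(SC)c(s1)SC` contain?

[#6][SX2H0][#6] is the SMARTS for a thioether: an aliphatic sulfur bridging two carbons with no H on the sulfur.
The molecule carries 2 separate instances of a methylthio ether (-SCH3) meeting every constraint; each maps to a distinct set of atoms, giving 2 matches.

2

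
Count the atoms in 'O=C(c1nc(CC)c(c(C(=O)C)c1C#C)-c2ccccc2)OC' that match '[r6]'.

12

Check the 23 heavy atoms by environment: 1× n (aromatic, in 6-ring) → match; 11× c (aromatic, in 6-ring) → match; 8× C (acyclic) → no; 3× O (acyclic) → no.
Summing the matching environments: 1 + 11 = 12 matching atoms.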